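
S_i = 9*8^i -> [9, 72, 576, 4608, 36864]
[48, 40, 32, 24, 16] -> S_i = 48 + -8*i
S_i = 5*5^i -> [5, 25, 125, 625, 3125]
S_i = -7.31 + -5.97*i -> [-7.31, -13.28, -19.25, -25.22, -31.19]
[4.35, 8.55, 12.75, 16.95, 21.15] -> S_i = 4.35 + 4.20*i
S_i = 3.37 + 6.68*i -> [3.37, 10.05, 16.73, 23.41, 30.09]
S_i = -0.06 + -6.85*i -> [-0.06, -6.91, -13.76, -20.61, -27.46]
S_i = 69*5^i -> [69, 345, 1725, 8625, 43125]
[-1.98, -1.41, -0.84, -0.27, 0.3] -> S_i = -1.98 + 0.57*i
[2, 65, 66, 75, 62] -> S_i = Random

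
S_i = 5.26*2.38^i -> [5.26, 12.52, 29.79, 70.91, 168.77]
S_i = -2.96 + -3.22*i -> [-2.96, -6.18, -9.4, -12.62, -15.84]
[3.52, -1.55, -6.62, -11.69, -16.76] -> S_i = 3.52 + -5.07*i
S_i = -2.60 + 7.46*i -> [-2.6, 4.86, 12.32, 19.78, 27.24]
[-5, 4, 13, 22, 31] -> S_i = -5 + 9*i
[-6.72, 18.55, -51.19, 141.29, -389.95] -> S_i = -6.72*(-2.76)^i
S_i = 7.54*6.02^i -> [7.54, 45.39, 273.25, 1644.98, 9902.78]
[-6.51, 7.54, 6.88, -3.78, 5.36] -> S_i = Random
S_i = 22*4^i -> [22, 88, 352, 1408, 5632]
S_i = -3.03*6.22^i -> [-3.03, -18.85, -117.23, -729.14, -4535.28]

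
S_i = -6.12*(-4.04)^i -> [-6.12, 24.72, -99.89, 403.55, -1630.34]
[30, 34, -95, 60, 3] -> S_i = Random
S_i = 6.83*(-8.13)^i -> [6.83, -55.53, 451.44, -3670.22, 29838.91]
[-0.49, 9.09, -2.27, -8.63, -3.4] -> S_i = Random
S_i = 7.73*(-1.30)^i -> [7.73, -10.05, 13.06, -16.98, 22.08]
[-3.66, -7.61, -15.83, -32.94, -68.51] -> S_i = -3.66*2.08^i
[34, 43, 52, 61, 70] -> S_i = 34 + 9*i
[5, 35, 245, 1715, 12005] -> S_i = 5*7^i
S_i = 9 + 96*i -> [9, 105, 201, 297, 393]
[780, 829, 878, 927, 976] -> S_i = 780 + 49*i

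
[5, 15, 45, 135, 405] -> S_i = 5*3^i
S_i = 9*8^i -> [9, 72, 576, 4608, 36864]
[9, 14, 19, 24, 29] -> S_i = 9 + 5*i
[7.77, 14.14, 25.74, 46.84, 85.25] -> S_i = 7.77*1.82^i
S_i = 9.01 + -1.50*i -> [9.01, 7.51, 6.01, 4.51, 3.01]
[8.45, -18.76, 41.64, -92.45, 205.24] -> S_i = 8.45*(-2.22)^i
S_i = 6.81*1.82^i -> [6.81, 12.39, 22.56, 41.05, 74.72]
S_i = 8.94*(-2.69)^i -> [8.94, -24.05, 64.69, -174.02, 468.11]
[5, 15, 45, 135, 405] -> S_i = 5*3^i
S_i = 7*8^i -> [7, 56, 448, 3584, 28672]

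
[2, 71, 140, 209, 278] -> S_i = 2 + 69*i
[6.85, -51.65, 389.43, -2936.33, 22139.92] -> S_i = 6.85*(-7.54)^i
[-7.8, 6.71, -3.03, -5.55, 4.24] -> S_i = Random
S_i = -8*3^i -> [-8, -24, -72, -216, -648]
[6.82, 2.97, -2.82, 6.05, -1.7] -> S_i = Random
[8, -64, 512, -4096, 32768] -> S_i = 8*-8^i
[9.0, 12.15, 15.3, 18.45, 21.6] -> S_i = 9.00 + 3.15*i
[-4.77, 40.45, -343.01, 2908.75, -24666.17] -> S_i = -4.77*(-8.48)^i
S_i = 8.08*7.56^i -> [8.08, 61.08, 461.8, 3491.22, 26393.59]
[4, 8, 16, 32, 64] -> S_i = 4*2^i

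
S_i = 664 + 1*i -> [664, 665, 666, 667, 668]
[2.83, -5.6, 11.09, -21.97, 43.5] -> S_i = 2.83*(-1.98)^i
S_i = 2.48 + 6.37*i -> [2.48, 8.85, 15.22, 21.59, 27.96]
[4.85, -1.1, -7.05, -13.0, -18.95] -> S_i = 4.85 + -5.95*i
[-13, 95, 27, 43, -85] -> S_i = Random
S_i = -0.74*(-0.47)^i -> [-0.74, 0.35, -0.16, 0.08, -0.04]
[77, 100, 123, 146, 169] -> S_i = 77 + 23*i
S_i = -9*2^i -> [-9, -18, -36, -72, -144]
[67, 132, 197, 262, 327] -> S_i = 67 + 65*i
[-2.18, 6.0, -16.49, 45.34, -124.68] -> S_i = -2.18*(-2.75)^i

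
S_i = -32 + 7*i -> [-32, -25, -18, -11, -4]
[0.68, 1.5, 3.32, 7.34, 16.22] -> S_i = 0.68*2.21^i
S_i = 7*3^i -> [7, 21, 63, 189, 567]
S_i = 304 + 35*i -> [304, 339, 374, 409, 444]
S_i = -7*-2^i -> [-7, 14, -28, 56, -112]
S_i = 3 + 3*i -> [3, 6, 9, 12, 15]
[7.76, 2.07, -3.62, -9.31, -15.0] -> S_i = 7.76 + -5.69*i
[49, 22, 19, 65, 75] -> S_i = Random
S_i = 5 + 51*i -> [5, 56, 107, 158, 209]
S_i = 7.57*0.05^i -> [7.57, 0.38, 0.02, 0.0, 0.0]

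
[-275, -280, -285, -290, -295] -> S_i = -275 + -5*i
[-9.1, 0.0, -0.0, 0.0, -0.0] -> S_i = -9.10*-0.00^i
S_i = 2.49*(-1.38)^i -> [2.49, -3.44, 4.74, -6.54, 9.03]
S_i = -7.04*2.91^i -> [-7.04, -20.49, -59.62, -173.48, -504.83]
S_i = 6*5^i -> [6, 30, 150, 750, 3750]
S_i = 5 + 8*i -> [5, 13, 21, 29, 37]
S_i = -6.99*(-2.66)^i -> [-6.99, 18.59, -49.46, 131.56, -349.95]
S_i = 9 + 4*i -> [9, 13, 17, 21, 25]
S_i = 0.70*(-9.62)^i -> [0.7, -6.73, 64.78, -623.19, 5995.13]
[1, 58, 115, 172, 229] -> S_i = 1 + 57*i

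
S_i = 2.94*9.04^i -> [2.94, 26.58, 240.26, 2171.96, 19634.55]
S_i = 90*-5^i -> [90, -450, 2250, -11250, 56250]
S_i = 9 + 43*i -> [9, 52, 95, 138, 181]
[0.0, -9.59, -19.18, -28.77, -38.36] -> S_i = 0.00 + -9.59*i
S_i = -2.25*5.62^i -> [-2.25, -12.64, -71.06, -399.38, -2244.54]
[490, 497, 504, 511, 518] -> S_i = 490 + 7*i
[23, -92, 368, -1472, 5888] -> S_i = 23*-4^i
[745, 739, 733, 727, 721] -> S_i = 745 + -6*i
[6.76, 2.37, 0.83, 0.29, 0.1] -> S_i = 6.76*0.35^i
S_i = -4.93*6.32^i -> [-4.93, -31.16, -196.92, -1244.51, -7865.3]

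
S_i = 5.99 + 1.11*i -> [5.99, 7.1, 8.21, 9.32, 10.43]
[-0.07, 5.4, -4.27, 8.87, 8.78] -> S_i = Random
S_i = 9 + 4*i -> [9, 13, 17, 21, 25]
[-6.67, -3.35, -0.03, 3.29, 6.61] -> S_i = -6.67 + 3.32*i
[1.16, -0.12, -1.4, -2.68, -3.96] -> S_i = 1.16 + -1.28*i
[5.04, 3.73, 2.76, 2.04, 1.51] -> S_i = 5.04*0.74^i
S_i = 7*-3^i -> [7, -21, 63, -189, 567]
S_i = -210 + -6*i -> [-210, -216, -222, -228, -234]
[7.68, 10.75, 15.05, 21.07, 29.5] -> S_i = 7.68*1.40^i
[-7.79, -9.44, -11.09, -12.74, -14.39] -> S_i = -7.79 + -1.65*i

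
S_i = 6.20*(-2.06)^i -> [6.2, -12.77, 26.31, -54.2, 111.65]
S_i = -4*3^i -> [-4, -12, -36, -108, -324]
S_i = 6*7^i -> [6, 42, 294, 2058, 14406]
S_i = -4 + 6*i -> [-4, 2, 8, 14, 20]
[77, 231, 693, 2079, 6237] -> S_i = 77*3^i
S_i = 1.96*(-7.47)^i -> [1.96, -14.64, 109.37, -816.99, 6102.93]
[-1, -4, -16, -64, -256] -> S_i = -1*4^i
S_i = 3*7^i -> [3, 21, 147, 1029, 7203]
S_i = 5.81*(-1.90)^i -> [5.81, -11.04, 20.97, -39.85, 75.72]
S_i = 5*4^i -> [5, 20, 80, 320, 1280]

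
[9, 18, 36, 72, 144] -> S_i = 9*2^i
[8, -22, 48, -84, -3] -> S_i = Random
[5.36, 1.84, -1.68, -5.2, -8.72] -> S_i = 5.36 + -3.52*i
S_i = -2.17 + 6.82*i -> [-2.17, 4.65, 11.47, 18.29, 25.11]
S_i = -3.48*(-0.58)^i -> [-3.48, 2.02, -1.17, 0.68, -0.39]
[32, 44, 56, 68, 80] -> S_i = 32 + 12*i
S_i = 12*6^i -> [12, 72, 432, 2592, 15552]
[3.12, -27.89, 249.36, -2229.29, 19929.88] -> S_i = 3.12*(-8.94)^i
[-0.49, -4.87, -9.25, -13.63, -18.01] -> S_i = -0.49 + -4.38*i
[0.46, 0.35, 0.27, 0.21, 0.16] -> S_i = 0.46*0.77^i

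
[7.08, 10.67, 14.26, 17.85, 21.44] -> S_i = 7.08 + 3.59*i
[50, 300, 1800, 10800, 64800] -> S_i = 50*6^i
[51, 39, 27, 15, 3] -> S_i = 51 + -12*i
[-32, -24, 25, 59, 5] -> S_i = Random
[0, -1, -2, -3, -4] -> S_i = 0 + -1*i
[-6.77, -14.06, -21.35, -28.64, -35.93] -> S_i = -6.77 + -7.29*i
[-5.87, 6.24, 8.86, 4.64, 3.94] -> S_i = Random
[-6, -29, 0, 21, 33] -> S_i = Random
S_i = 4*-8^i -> [4, -32, 256, -2048, 16384]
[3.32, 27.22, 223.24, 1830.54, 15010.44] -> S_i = 3.32*8.20^i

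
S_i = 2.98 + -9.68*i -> [2.98, -6.7, -16.38, -26.06, -35.74]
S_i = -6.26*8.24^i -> [-6.26, -51.58, -425.04, -3502.32, -28859.13]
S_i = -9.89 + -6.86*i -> [-9.89, -16.75, -23.61, -30.47, -37.33]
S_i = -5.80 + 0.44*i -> [-5.8, -5.36, -4.92, -4.48, -4.04]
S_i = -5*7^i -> [-5, -35, -245, -1715, -12005]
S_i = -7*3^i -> [-7, -21, -63, -189, -567]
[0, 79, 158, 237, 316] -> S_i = 0 + 79*i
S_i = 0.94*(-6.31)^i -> [0.94, -5.93, 37.43, -236.17, 1490.2]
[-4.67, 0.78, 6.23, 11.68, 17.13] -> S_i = -4.67 + 5.45*i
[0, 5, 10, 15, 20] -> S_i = 0 + 5*i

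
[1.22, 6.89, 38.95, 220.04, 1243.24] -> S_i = 1.22*5.65^i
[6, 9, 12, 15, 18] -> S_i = 6 + 3*i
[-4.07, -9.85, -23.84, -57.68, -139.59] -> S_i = -4.07*2.42^i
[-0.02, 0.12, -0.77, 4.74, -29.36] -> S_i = -0.02*(-6.19)^i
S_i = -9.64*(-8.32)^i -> [-9.64, 80.2, -667.3, 5551.97, -46192.38]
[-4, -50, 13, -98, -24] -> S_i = Random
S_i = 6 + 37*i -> [6, 43, 80, 117, 154]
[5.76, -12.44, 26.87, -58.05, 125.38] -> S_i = 5.76*(-2.16)^i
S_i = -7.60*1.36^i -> [-7.6, -10.34, -14.06, -19.12, -26.0]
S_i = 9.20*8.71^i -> [9.2, 80.13, 697.95, 6079.14, 52949.33]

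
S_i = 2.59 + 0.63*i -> [2.59, 3.22, 3.85, 4.48, 5.11]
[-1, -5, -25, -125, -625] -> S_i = -1*5^i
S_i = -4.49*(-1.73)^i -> [-4.49, 7.77, -13.44, 23.25, -40.22]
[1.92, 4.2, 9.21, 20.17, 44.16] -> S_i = 1.92*2.19^i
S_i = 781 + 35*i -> [781, 816, 851, 886, 921]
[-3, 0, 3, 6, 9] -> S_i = -3 + 3*i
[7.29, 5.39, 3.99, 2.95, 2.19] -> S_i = 7.29*0.74^i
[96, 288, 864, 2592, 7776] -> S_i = 96*3^i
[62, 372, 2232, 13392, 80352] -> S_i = 62*6^i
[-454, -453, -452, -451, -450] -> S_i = -454 + 1*i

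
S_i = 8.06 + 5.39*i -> [8.06, 13.45, 18.84, 24.23, 29.62]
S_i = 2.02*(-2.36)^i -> [2.02, -4.77, 11.25, -26.55, 62.66]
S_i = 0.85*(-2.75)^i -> [0.85, -2.34, 6.43, -17.68, 48.61]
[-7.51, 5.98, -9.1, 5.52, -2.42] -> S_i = Random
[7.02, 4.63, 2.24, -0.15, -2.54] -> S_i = 7.02 + -2.39*i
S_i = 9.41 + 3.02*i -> [9.41, 12.43, 15.45, 18.47, 21.49]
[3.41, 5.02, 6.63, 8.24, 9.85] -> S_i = 3.41 + 1.61*i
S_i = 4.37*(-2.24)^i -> [4.37, -9.79, 21.93, -49.12, 110.02]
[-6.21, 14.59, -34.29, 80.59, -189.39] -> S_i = -6.21*(-2.35)^i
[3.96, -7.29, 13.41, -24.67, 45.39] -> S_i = 3.96*(-1.84)^i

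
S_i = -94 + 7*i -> [-94, -87, -80, -73, -66]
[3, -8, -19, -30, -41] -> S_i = 3 + -11*i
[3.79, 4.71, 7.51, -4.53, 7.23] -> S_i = Random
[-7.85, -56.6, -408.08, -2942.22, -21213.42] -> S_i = -7.85*7.21^i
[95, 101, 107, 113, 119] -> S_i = 95 + 6*i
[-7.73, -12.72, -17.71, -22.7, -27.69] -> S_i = -7.73 + -4.99*i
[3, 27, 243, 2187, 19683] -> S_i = 3*9^i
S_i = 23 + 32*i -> [23, 55, 87, 119, 151]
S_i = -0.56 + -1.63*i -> [-0.56, -2.19, -3.82, -5.45, -7.08]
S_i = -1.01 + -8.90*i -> [-1.01, -9.91, -18.81, -27.71, -36.61]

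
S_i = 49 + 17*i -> [49, 66, 83, 100, 117]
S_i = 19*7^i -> [19, 133, 931, 6517, 45619]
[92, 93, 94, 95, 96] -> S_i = 92 + 1*i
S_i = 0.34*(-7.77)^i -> [0.34, -2.64, 20.53, -159.49, 1239.26]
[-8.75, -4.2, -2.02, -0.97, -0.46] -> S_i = -8.75*0.48^i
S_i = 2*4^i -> [2, 8, 32, 128, 512]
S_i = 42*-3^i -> [42, -126, 378, -1134, 3402]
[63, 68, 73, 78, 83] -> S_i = 63 + 5*i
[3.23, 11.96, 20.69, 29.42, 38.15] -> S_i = 3.23 + 8.73*i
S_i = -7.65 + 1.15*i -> [-7.65, -6.5, -5.35, -4.2, -3.05]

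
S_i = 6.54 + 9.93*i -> [6.54, 16.47, 26.4, 36.33, 46.26]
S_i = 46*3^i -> [46, 138, 414, 1242, 3726]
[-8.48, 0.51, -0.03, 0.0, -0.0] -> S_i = -8.48*(-0.06)^i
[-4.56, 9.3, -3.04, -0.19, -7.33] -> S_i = Random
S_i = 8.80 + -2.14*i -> [8.8, 6.66, 4.52, 2.38, 0.24]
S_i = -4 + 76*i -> [-4, 72, 148, 224, 300]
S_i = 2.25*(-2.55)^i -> [2.25, -5.74, 14.63, -37.31, 95.14]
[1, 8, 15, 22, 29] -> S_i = 1 + 7*i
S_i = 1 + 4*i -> [1, 5, 9, 13, 17]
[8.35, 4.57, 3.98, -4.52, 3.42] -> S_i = Random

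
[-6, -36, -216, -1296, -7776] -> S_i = -6*6^i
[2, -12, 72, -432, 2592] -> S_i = 2*-6^i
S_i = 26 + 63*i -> [26, 89, 152, 215, 278]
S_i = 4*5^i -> [4, 20, 100, 500, 2500]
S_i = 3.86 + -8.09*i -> [3.86, -4.23, -12.32, -20.41, -28.5]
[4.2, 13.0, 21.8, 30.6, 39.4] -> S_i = 4.20 + 8.80*i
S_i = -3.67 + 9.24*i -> [-3.67, 5.57, 14.81, 24.05, 33.29]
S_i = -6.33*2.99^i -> [-6.33, -18.93, -56.59, -169.21, -505.93]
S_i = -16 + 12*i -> [-16, -4, 8, 20, 32]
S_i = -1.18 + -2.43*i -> [-1.18, -3.61, -6.04, -8.47, -10.9]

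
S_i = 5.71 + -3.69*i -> [5.71, 2.02, -1.67, -5.36, -9.05]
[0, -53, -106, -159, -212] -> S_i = 0 + -53*i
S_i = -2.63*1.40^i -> [-2.63, -3.68, -5.15, -7.22, -10.1]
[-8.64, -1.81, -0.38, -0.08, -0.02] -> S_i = -8.64*0.21^i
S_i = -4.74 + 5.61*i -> [-4.74, 0.87, 6.48, 12.09, 17.7]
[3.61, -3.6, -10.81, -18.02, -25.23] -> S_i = 3.61 + -7.21*i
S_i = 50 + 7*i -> [50, 57, 64, 71, 78]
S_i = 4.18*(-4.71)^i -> [4.18, -19.69, 92.73, -436.76, 2057.12]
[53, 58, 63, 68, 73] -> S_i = 53 + 5*i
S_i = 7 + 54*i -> [7, 61, 115, 169, 223]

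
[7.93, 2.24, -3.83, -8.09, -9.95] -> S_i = Random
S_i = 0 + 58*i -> [0, 58, 116, 174, 232]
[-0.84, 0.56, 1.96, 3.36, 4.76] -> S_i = -0.84 + 1.40*i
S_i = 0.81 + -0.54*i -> [0.81, 0.27, -0.27, -0.81, -1.35]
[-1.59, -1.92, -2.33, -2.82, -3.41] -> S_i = -1.59*1.21^i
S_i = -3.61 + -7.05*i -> [-3.61, -10.66, -17.71, -24.76, -31.81]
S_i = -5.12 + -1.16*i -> [-5.12, -6.28, -7.44, -8.6, -9.76]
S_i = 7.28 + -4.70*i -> [7.28, 2.58, -2.12, -6.82, -11.52]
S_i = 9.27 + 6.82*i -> [9.27, 16.09, 22.91, 29.73, 36.55]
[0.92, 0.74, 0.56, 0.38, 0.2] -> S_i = 0.92 + -0.18*i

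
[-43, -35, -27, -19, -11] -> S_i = -43 + 8*i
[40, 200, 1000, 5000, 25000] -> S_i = 40*5^i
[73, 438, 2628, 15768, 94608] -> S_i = 73*6^i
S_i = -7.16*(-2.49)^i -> [-7.16, 17.83, -44.39, 110.54, -275.24]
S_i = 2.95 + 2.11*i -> [2.95, 5.06, 7.17, 9.28, 11.39]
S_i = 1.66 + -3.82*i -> [1.66, -2.16, -5.98, -9.8, -13.62]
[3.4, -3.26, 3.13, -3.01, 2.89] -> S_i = 3.40*(-0.96)^i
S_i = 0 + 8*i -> [0, 8, 16, 24, 32]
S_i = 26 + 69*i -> [26, 95, 164, 233, 302]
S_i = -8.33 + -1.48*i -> [-8.33, -9.81, -11.29, -12.77, -14.25]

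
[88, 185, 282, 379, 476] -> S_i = 88 + 97*i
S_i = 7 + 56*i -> [7, 63, 119, 175, 231]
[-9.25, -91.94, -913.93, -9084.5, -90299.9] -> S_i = -9.25*9.94^i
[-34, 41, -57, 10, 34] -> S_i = Random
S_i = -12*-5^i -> [-12, 60, -300, 1500, -7500]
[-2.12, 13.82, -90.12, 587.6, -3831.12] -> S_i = -2.12*(-6.52)^i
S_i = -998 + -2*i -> [-998, -1000, -1002, -1004, -1006]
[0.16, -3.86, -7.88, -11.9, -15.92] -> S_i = 0.16 + -4.02*i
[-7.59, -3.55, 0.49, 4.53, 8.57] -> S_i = -7.59 + 4.04*i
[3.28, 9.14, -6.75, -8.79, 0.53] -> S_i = Random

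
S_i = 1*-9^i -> [1, -9, 81, -729, 6561]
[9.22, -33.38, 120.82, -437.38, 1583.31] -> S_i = 9.22*(-3.62)^i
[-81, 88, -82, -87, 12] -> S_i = Random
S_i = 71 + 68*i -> [71, 139, 207, 275, 343]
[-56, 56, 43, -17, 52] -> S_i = Random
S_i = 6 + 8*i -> [6, 14, 22, 30, 38]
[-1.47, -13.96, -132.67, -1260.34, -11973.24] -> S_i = -1.47*9.50^i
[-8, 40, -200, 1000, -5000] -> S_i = -8*-5^i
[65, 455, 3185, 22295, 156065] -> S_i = 65*7^i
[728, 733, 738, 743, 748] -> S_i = 728 + 5*i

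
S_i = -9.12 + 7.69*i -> [-9.12, -1.43, 6.26, 13.95, 21.64]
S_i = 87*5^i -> [87, 435, 2175, 10875, 54375]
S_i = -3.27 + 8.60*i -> [-3.27, 5.33, 13.93, 22.53, 31.13]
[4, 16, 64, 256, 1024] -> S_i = 4*4^i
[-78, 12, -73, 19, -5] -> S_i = Random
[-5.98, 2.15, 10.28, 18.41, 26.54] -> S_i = -5.98 + 8.13*i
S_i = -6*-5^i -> [-6, 30, -150, 750, -3750]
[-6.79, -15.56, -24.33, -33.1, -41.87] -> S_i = -6.79 + -8.77*i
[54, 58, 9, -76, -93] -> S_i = Random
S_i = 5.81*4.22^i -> [5.81, 24.52, 103.47, 436.63, 1842.58]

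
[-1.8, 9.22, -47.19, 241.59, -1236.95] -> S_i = -1.80*(-5.12)^i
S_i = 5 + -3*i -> [5, 2, -1, -4, -7]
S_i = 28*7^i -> [28, 196, 1372, 9604, 67228]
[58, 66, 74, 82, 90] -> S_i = 58 + 8*i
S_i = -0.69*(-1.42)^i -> [-0.69, 0.98, -1.39, 1.98, -2.81]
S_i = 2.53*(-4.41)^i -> [2.53, -11.16, 49.2, -216.99, 956.92]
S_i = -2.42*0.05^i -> [-2.42, -0.12, -0.01, -0.0, -0.0]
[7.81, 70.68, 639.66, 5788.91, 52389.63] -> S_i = 7.81*9.05^i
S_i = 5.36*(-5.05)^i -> [5.36, -27.07, 136.69, -690.3, 3486.02]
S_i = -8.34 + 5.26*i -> [-8.34, -3.08, 2.18, 7.44, 12.7]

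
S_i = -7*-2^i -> [-7, 14, -28, 56, -112]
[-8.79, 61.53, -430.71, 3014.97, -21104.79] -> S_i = -8.79*(-7.00)^i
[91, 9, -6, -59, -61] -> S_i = Random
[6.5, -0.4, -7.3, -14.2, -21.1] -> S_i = 6.50 + -6.90*i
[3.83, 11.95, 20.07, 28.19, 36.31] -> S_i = 3.83 + 8.12*i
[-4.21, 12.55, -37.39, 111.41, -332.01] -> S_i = -4.21*(-2.98)^i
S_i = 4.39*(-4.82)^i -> [4.39, -21.16, 101.99, -491.59, 2369.48]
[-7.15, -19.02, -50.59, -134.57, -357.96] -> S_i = -7.15*2.66^i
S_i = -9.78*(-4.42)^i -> [-9.78, 43.23, -191.07, 844.51, -3732.74]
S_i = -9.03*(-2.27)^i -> [-9.03, 20.5, -46.53, 105.62, -239.77]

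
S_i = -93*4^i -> [-93, -372, -1488, -5952, -23808]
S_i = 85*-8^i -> [85, -680, 5440, -43520, 348160]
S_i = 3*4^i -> [3, 12, 48, 192, 768]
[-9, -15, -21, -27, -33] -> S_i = -9 + -6*i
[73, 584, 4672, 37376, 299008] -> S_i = 73*8^i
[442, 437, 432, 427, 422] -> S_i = 442 + -5*i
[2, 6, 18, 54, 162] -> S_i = 2*3^i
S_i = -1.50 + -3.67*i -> [-1.5, -5.17, -8.84, -12.51, -16.18]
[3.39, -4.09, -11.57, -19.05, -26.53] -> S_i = 3.39 + -7.48*i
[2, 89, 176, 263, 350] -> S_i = 2 + 87*i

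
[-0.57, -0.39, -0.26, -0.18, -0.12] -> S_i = -0.57*0.68^i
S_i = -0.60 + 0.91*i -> [-0.6, 0.31, 1.22, 2.13, 3.04]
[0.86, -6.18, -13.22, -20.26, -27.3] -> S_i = 0.86 + -7.04*i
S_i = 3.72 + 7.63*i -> [3.72, 11.35, 18.98, 26.61, 34.24]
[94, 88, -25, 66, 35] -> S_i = Random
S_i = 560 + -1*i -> [560, 559, 558, 557, 556]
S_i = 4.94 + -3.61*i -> [4.94, 1.33, -2.28, -5.89, -9.5]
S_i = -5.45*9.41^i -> [-5.45, -51.28, -482.59, -4541.15, -42732.17]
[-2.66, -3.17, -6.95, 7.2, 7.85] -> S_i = Random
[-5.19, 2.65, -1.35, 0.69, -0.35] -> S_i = -5.19*(-0.51)^i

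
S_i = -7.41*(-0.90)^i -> [-7.41, 6.67, -6.0, 5.4, -4.86]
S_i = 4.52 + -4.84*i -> [4.52, -0.32, -5.16, -10.0, -14.84]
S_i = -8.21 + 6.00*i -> [-8.21, -2.21, 3.79, 9.79, 15.79]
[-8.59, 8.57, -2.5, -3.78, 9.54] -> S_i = Random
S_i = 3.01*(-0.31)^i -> [3.01, -0.93, 0.29, -0.09, 0.03]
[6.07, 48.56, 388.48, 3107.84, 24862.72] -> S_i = 6.07*8.00^i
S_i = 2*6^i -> [2, 12, 72, 432, 2592]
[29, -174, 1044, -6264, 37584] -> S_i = 29*-6^i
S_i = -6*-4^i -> [-6, 24, -96, 384, -1536]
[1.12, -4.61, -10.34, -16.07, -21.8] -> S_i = 1.12 + -5.73*i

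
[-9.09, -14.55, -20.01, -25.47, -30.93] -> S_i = -9.09 + -5.46*i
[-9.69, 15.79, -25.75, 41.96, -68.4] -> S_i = -9.69*(-1.63)^i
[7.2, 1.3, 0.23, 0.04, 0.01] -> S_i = 7.20*0.18^i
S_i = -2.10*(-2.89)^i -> [-2.1, 6.07, -17.54, 50.69, -146.49]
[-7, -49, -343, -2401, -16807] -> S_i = -7*7^i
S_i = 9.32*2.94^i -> [9.32, 27.4, 80.56, 236.84, 696.31]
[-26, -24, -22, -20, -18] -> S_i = -26 + 2*i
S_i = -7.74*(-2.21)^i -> [-7.74, 17.11, -37.8, 83.54, -184.63]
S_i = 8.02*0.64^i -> [8.02, 5.13, 3.28, 2.1, 1.35]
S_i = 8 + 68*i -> [8, 76, 144, 212, 280]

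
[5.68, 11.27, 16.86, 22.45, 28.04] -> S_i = 5.68 + 5.59*i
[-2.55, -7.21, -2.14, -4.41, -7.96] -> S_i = Random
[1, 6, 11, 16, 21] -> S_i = 1 + 5*i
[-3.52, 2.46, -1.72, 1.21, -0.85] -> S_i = -3.52*(-0.70)^i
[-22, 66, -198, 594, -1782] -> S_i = -22*-3^i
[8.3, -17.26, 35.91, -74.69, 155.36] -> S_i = 8.30*(-2.08)^i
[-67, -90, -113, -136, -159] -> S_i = -67 + -23*i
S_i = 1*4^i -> [1, 4, 16, 64, 256]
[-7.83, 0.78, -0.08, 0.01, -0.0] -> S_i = -7.83*(-0.10)^i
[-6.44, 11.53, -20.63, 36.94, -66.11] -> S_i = -6.44*(-1.79)^i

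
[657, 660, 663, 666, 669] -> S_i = 657 + 3*i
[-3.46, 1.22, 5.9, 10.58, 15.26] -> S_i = -3.46 + 4.68*i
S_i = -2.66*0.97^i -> [-2.66, -2.58, -2.5, -2.43, -2.35]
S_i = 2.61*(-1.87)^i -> [2.61, -4.88, 9.13, -17.07, 31.92]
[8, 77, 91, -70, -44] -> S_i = Random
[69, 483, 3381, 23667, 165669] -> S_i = 69*7^i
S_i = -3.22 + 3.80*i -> [-3.22, 0.58, 4.38, 8.18, 11.98]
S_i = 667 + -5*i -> [667, 662, 657, 652, 647]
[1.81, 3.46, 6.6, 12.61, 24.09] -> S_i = 1.81*1.91^i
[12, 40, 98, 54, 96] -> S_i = Random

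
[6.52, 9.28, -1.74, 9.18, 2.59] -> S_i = Random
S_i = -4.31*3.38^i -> [-4.31, -14.57, -49.24, -166.43, -562.53]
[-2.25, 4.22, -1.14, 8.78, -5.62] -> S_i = Random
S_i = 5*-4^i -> [5, -20, 80, -320, 1280]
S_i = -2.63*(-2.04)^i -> [-2.63, 5.37, -10.95, 22.33, -45.55]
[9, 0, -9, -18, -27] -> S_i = 9 + -9*i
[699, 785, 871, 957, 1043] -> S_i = 699 + 86*i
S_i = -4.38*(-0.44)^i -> [-4.38, 1.93, -0.85, 0.37, -0.16]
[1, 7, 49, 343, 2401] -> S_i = 1*7^i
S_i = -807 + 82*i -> [-807, -725, -643, -561, -479]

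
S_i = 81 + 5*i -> [81, 86, 91, 96, 101]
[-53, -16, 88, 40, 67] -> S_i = Random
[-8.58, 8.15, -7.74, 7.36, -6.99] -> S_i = -8.58*(-0.95)^i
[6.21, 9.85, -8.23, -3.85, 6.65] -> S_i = Random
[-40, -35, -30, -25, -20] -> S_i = -40 + 5*i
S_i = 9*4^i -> [9, 36, 144, 576, 2304]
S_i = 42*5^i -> [42, 210, 1050, 5250, 26250]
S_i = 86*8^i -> [86, 688, 5504, 44032, 352256]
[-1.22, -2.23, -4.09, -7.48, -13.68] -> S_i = -1.22*1.83^i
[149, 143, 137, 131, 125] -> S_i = 149 + -6*i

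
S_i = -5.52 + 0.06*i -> [-5.52, -5.46, -5.4, -5.34, -5.28]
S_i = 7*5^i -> [7, 35, 175, 875, 4375]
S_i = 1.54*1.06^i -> [1.54, 1.63, 1.73, 1.83, 1.94]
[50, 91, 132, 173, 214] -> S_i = 50 + 41*i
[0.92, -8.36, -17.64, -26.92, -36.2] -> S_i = 0.92 + -9.28*i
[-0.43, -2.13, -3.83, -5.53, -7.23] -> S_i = -0.43 + -1.70*i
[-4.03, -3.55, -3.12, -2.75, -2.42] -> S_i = -4.03*0.88^i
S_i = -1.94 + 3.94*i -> [-1.94, 2.0, 5.94, 9.88, 13.82]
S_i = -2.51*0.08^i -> [-2.51, -0.2, -0.02, -0.0, -0.0]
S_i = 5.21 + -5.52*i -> [5.21, -0.31, -5.83, -11.35, -16.87]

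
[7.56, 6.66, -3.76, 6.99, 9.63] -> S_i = Random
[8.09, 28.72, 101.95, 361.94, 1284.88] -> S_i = 8.09*3.55^i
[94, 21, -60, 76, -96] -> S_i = Random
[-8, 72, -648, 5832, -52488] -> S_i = -8*-9^i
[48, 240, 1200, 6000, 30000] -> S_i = 48*5^i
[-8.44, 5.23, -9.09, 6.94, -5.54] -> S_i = Random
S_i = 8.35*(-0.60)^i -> [8.35, -5.01, 3.01, -1.8, 1.08]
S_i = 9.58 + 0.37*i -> [9.58, 9.95, 10.32, 10.69, 11.06]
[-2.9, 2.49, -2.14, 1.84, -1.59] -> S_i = -2.90*(-0.86)^i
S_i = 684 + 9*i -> [684, 693, 702, 711, 720]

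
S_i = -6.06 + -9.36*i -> [-6.06, -15.42, -24.78, -34.14, -43.5]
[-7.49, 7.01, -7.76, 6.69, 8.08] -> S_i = Random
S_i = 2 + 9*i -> [2, 11, 20, 29, 38]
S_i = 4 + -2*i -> [4, 2, 0, -2, -4]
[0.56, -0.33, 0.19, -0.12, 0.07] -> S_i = 0.56*(-0.59)^i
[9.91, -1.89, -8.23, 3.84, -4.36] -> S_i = Random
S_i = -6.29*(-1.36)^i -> [-6.29, 8.55, -11.63, 15.82, -21.52]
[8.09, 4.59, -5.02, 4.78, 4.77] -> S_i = Random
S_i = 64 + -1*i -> [64, 63, 62, 61, 60]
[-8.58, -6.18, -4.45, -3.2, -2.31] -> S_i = -8.58*0.72^i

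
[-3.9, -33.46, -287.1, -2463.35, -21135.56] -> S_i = -3.90*8.58^i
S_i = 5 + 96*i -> [5, 101, 197, 293, 389]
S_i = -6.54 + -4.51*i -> [-6.54, -11.05, -15.56, -20.07, -24.58]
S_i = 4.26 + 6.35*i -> [4.26, 10.61, 16.96, 23.31, 29.66]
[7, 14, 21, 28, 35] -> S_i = 7 + 7*i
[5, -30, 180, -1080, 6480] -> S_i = 5*-6^i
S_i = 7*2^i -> [7, 14, 28, 56, 112]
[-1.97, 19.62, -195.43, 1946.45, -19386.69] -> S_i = -1.97*(-9.96)^i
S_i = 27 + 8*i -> [27, 35, 43, 51, 59]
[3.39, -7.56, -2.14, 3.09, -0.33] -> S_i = Random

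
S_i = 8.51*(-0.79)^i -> [8.51, -6.72, 5.31, -4.2, 3.31]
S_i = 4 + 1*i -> [4, 5, 6, 7, 8]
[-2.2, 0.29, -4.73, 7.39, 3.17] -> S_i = Random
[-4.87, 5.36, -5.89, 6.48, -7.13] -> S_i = -4.87*(-1.10)^i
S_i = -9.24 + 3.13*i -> [-9.24, -6.11, -2.98, 0.15, 3.28]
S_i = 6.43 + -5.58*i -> [6.43, 0.85, -4.73, -10.31, -15.89]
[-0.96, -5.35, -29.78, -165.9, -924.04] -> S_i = -0.96*5.57^i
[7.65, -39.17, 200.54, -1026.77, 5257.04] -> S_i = 7.65*(-5.12)^i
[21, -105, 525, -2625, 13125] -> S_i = 21*-5^i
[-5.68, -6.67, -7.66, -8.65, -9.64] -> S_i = -5.68 + -0.99*i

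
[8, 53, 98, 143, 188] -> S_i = 8 + 45*i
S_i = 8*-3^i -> [8, -24, 72, -216, 648]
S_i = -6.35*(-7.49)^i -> [-6.35, 47.56, -356.24, 2668.2, -19984.85]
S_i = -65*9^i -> [-65, -585, -5265, -47385, -426465]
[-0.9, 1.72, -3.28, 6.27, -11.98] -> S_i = -0.90*(-1.91)^i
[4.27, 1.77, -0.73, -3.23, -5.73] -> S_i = 4.27 + -2.50*i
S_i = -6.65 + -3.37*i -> [-6.65, -10.02, -13.39, -16.76, -20.13]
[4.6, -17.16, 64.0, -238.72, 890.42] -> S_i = 4.60*(-3.73)^i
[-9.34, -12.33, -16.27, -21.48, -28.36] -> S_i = -9.34*1.32^i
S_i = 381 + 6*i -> [381, 387, 393, 399, 405]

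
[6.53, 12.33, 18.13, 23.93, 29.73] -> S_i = 6.53 + 5.80*i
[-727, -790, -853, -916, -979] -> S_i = -727 + -63*i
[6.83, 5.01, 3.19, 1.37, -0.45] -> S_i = 6.83 + -1.82*i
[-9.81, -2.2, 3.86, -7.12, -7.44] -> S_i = Random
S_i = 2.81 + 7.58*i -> [2.81, 10.39, 17.97, 25.55, 33.13]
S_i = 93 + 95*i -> [93, 188, 283, 378, 473]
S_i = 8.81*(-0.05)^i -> [8.81, -0.44, 0.02, -0.0, 0.0]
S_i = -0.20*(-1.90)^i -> [-0.2, 0.38, -0.72, 1.37, -2.61]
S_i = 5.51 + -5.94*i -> [5.51, -0.43, -6.37, -12.31, -18.25]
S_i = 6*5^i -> [6, 30, 150, 750, 3750]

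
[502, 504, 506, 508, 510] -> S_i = 502 + 2*i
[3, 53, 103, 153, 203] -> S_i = 3 + 50*i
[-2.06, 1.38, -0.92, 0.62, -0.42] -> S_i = -2.06*(-0.67)^i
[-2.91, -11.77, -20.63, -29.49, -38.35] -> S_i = -2.91 + -8.86*i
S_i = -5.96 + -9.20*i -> [-5.96, -15.16, -24.36, -33.56, -42.76]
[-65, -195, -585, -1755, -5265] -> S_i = -65*3^i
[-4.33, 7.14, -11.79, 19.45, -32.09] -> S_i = -4.33*(-1.65)^i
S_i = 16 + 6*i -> [16, 22, 28, 34, 40]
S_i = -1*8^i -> [-1, -8, -64, -512, -4096]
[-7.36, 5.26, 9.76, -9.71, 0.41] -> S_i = Random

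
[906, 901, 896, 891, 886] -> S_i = 906 + -5*i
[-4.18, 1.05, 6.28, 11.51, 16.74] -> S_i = -4.18 + 5.23*i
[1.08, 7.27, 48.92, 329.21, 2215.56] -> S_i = 1.08*6.73^i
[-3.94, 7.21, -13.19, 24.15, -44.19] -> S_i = -3.94*(-1.83)^i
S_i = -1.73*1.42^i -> [-1.73, -2.46, -3.49, -4.95, -7.03]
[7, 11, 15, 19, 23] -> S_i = 7 + 4*i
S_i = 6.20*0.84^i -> [6.2, 5.21, 4.37, 3.67, 3.09]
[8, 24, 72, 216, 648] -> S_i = 8*3^i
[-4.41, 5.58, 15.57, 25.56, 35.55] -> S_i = -4.41 + 9.99*i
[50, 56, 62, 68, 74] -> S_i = 50 + 6*i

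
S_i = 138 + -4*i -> [138, 134, 130, 126, 122]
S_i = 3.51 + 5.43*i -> [3.51, 8.94, 14.37, 19.8, 25.23]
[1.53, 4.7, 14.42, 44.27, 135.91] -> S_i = 1.53*3.07^i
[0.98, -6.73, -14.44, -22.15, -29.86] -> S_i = 0.98 + -7.71*i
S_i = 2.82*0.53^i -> [2.82, 1.49, 0.79, 0.42, 0.22]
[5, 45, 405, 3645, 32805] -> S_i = 5*9^i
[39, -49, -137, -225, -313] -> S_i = 39 + -88*i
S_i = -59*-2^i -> [-59, 118, -236, 472, -944]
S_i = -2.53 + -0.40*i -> [-2.53, -2.93, -3.33, -3.73, -4.13]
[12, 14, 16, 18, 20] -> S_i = 12 + 2*i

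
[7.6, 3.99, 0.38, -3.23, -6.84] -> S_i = 7.60 + -3.61*i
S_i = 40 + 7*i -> [40, 47, 54, 61, 68]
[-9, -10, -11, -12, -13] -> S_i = -9 + -1*i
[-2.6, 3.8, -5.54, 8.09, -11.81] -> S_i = -2.60*(-1.46)^i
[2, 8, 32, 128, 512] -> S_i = 2*4^i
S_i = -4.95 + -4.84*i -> [-4.95, -9.79, -14.63, -19.47, -24.31]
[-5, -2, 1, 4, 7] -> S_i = -5 + 3*i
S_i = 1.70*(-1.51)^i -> [1.7, -2.57, 3.88, -5.85, 8.84]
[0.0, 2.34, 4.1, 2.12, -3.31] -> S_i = Random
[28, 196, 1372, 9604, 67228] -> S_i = 28*7^i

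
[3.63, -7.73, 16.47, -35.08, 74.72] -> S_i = 3.63*(-2.13)^i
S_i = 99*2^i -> [99, 198, 396, 792, 1584]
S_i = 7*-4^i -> [7, -28, 112, -448, 1792]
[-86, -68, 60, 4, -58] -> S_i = Random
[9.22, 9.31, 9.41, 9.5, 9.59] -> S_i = 9.22*1.01^i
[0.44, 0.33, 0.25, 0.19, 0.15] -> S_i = 0.44*0.76^i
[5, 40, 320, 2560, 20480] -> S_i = 5*8^i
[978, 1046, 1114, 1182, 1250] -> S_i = 978 + 68*i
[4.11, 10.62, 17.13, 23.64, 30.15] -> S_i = 4.11 + 6.51*i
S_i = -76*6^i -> [-76, -456, -2736, -16416, -98496]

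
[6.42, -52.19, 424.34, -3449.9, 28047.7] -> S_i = 6.42*(-8.13)^i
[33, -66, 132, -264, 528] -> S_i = 33*-2^i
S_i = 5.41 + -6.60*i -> [5.41, -1.19, -7.79, -14.39, -20.99]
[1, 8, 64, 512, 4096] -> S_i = 1*8^i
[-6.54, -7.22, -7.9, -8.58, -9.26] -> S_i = -6.54 + -0.68*i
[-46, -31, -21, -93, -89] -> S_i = Random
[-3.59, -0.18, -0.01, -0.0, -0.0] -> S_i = -3.59*0.05^i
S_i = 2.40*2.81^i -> [2.4, 6.74, 18.95, 53.25, 149.64]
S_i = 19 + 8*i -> [19, 27, 35, 43, 51]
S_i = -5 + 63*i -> [-5, 58, 121, 184, 247]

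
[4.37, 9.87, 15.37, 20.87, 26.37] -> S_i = 4.37 + 5.50*i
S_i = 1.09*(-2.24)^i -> [1.09, -2.44, 5.47, -12.25, 27.44]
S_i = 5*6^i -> [5, 30, 180, 1080, 6480]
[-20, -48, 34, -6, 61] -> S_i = Random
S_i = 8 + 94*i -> [8, 102, 196, 290, 384]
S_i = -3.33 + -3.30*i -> [-3.33, -6.63, -9.93, -13.23, -16.53]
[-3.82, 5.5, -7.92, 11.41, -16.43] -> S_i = -3.82*(-1.44)^i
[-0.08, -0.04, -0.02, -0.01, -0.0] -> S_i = -0.08*0.49^i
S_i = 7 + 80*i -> [7, 87, 167, 247, 327]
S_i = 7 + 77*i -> [7, 84, 161, 238, 315]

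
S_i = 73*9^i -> [73, 657, 5913, 53217, 478953]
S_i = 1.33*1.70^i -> [1.33, 2.26, 3.84, 6.53, 11.11]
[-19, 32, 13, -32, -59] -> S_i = Random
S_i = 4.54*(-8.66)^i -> [4.54, -39.32, 340.48, -2948.56, 25534.5]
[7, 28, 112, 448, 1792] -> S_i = 7*4^i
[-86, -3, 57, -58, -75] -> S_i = Random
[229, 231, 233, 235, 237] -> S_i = 229 + 2*i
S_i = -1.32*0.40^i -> [-1.32, -0.53, -0.21, -0.08, -0.03]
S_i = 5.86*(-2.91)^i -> [5.86, -17.05, 49.62, -144.4, 420.21]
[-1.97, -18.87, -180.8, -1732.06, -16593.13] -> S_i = -1.97*9.58^i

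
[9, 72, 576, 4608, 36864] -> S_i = 9*8^i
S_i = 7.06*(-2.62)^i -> [7.06, -18.5, 48.46, -126.97, 332.67]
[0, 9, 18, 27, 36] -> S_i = 0 + 9*i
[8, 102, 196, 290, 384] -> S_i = 8 + 94*i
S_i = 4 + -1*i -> [4, 3, 2, 1, 0]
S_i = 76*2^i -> [76, 152, 304, 608, 1216]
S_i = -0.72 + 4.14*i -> [-0.72, 3.42, 7.56, 11.7, 15.84]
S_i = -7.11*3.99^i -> [-7.11, -28.37, -113.19, -451.64, -1802.03]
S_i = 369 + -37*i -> [369, 332, 295, 258, 221]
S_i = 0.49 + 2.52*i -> [0.49, 3.01, 5.53, 8.05, 10.57]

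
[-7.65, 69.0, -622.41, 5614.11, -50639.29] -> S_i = -7.65*(-9.02)^i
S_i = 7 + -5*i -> [7, 2, -3, -8, -13]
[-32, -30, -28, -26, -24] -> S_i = -32 + 2*i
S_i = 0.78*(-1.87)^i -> [0.78, -1.46, 2.73, -5.1, 9.54]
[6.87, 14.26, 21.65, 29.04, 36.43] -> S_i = 6.87 + 7.39*i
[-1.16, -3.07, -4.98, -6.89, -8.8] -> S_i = -1.16 + -1.91*i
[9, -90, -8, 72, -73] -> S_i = Random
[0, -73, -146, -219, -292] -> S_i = 0 + -73*i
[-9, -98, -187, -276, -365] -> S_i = -9 + -89*i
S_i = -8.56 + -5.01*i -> [-8.56, -13.57, -18.58, -23.59, -28.6]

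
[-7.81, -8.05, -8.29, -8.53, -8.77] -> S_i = -7.81 + -0.24*i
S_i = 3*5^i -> [3, 15, 75, 375, 1875]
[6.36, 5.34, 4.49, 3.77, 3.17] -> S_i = 6.36*0.84^i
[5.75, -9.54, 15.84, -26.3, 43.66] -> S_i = 5.75*(-1.66)^i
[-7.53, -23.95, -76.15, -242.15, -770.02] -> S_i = -7.53*3.18^i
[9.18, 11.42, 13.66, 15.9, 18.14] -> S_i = 9.18 + 2.24*i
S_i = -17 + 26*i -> [-17, 9, 35, 61, 87]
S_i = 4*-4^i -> [4, -16, 64, -256, 1024]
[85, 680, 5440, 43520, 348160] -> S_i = 85*8^i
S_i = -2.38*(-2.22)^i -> [-2.38, 5.28, -11.73, 26.04, -57.81]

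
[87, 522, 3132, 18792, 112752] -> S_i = 87*6^i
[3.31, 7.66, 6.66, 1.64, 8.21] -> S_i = Random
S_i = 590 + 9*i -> [590, 599, 608, 617, 626]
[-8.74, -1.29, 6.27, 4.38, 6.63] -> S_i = Random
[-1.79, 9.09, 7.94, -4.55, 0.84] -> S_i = Random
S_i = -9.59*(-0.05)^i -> [-9.59, 0.48, -0.02, 0.0, -0.0]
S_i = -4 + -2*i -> [-4, -6, -8, -10, -12]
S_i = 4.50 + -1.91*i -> [4.5, 2.59, 0.68, -1.23, -3.14]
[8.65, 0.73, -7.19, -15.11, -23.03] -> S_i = 8.65 + -7.92*i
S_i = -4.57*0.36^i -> [-4.57, -1.65, -0.59, -0.21, -0.08]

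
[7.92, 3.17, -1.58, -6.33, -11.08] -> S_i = 7.92 + -4.75*i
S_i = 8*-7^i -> [8, -56, 392, -2744, 19208]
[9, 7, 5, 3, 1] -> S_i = 9 + -2*i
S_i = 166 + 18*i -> [166, 184, 202, 220, 238]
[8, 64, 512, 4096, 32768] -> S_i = 8*8^i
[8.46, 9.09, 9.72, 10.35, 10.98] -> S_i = 8.46 + 0.63*i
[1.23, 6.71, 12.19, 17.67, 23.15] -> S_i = 1.23 + 5.48*i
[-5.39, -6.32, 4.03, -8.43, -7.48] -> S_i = Random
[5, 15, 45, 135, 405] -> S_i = 5*3^i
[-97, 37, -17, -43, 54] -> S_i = Random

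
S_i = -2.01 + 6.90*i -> [-2.01, 4.89, 11.79, 18.69, 25.59]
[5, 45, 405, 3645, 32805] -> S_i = 5*9^i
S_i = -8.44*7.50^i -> [-8.44, -63.3, -474.75, -3560.62, -26704.69]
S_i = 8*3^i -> [8, 24, 72, 216, 648]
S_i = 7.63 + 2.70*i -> [7.63, 10.33, 13.03, 15.73, 18.43]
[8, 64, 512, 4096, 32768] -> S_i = 8*8^i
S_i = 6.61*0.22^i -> [6.61, 1.45, 0.32, 0.07, 0.02]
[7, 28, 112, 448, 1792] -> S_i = 7*4^i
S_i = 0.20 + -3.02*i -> [0.2, -2.82, -5.84, -8.86, -11.88]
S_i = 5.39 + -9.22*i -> [5.39, -3.83, -13.05, -22.27, -31.49]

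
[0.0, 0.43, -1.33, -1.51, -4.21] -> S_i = Random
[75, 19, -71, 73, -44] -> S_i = Random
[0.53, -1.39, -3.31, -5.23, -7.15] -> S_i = 0.53 + -1.92*i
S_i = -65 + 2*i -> [-65, -63, -61, -59, -57]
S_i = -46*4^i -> [-46, -184, -736, -2944, -11776]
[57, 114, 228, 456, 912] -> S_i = 57*2^i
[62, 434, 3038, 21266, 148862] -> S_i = 62*7^i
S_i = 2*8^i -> [2, 16, 128, 1024, 8192]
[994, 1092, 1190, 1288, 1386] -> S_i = 994 + 98*i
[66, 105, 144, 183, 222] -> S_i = 66 + 39*i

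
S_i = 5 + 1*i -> [5, 6, 7, 8, 9]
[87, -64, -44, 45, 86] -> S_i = Random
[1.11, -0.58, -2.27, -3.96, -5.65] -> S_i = 1.11 + -1.69*i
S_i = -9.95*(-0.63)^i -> [-9.95, 6.27, -3.95, 2.49, -1.57]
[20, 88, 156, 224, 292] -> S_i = 20 + 68*i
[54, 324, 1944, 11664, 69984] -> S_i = 54*6^i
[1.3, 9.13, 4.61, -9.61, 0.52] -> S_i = Random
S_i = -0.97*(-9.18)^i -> [-0.97, 8.9, -81.74, 750.41, -6888.78]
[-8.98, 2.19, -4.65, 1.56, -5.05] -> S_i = Random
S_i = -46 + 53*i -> [-46, 7, 60, 113, 166]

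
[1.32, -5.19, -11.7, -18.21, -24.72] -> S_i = 1.32 + -6.51*i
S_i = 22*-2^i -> [22, -44, 88, -176, 352]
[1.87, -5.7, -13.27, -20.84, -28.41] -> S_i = 1.87 + -7.57*i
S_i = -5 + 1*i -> [-5, -4, -3, -2, -1]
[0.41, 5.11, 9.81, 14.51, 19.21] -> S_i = 0.41 + 4.70*i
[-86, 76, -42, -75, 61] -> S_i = Random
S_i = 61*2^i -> [61, 122, 244, 488, 976]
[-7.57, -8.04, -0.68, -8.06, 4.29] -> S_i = Random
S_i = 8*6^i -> [8, 48, 288, 1728, 10368]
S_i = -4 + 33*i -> [-4, 29, 62, 95, 128]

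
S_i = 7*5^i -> [7, 35, 175, 875, 4375]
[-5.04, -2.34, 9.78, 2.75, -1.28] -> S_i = Random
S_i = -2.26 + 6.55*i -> [-2.26, 4.29, 10.84, 17.39, 23.94]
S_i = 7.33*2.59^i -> [7.33, 18.98, 49.17, 127.35, 329.84]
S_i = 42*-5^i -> [42, -210, 1050, -5250, 26250]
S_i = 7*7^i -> [7, 49, 343, 2401, 16807]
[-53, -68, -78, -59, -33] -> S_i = Random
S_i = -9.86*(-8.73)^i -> [-9.86, 86.08, -751.46, 6560.24, -57270.88]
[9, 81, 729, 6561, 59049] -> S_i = 9*9^i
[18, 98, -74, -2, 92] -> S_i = Random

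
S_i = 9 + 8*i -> [9, 17, 25, 33, 41]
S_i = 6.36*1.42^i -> [6.36, 9.03, 12.82, 18.21, 25.86]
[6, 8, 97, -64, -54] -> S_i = Random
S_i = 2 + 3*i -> [2, 5, 8, 11, 14]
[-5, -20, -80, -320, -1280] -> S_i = -5*4^i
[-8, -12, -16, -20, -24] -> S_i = -8 + -4*i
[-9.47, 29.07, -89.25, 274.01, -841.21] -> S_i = -9.47*(-3.07)^i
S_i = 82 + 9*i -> [82, 91, 100, 109, 118]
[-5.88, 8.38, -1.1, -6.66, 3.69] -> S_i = Random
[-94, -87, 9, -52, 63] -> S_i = Random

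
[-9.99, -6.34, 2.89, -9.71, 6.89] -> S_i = Random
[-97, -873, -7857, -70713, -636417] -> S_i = -97*9^i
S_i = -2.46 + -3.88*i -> [-2.46, -6.34, -10.22, -14.1, -17.98]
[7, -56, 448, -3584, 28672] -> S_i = 7*-8^i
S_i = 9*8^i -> [9, 72, 576, 4608, 36864]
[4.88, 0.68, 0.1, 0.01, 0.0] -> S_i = 4.88*0.14^i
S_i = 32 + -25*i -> [32, 7, -18, -43, -68]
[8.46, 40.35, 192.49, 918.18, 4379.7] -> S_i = 8.46*4.77^i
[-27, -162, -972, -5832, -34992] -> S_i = -27*6^i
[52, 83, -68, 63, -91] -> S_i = Random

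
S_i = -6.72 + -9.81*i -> [-6.72, -16.53, -26.34, -36.15, -45.96]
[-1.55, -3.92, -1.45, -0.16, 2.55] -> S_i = Random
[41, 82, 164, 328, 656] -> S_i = 41*2^i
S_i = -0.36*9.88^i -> [-0.36, -3.56, -35.14, -347.19, -3430.29]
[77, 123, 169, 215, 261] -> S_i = 77 + 46*i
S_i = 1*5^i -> [1, 5, 25, 125, 625]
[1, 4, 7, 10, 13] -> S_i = 1 + 3*i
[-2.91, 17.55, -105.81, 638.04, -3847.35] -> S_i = -2.91*(-6.03)^i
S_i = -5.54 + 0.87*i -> [-5.54, -4.67, -3.8, -2.93, -2.06]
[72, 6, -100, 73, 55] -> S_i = Random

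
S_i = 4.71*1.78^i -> [4.71, 8.38, 14.92, 26.56, 47.28]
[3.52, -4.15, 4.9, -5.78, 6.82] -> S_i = 3.52*(-1.18)^i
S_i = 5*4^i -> [5, 20, 80, 320, 1280]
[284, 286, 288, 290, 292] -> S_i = 284 + 2*i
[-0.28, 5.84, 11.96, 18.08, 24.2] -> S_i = -0.28 + 6.12*i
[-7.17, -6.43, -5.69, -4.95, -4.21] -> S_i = -7.17 + 0.74*i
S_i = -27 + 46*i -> [-27, 19, 65, 111, 157]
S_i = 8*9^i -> [8, 72, 648, 5832, 52488]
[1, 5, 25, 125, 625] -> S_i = 1*5^i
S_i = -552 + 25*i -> [-552, -527, -502, -477, -452]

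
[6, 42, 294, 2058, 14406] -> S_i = 6*7^i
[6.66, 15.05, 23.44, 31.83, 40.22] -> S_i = 6.66 + 8.39*i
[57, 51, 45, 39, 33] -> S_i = 57 + -6*i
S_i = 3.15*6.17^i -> [3.15, 19.44, 119.92, 739.89, 4565.11]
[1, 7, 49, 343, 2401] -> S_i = 1*7^i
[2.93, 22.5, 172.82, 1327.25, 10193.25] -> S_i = 2.93*7.68^i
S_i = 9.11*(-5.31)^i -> [9.11, -48.37, 256.87, -1363.96, 7242.63]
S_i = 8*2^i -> [8, 16, 32, 64, 128]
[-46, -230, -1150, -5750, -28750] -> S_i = -46*5^i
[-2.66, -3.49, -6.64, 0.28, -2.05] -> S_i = Random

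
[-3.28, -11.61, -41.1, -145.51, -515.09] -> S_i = -3.28*3.54^i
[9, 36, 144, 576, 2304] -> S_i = 9*4^i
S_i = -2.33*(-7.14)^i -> [-2.33, 16.64, -118.78, 848.11, -6055.48]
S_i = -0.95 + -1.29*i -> [-0.95, -2.24, -3.53, -4.82, -6.11]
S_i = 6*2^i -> [6, 12, 24, 48, 96]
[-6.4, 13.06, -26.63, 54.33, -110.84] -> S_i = -6.40*(-2.04)^i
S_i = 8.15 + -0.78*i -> [8.15, 7.37, 6.59, 5.81, 5.03]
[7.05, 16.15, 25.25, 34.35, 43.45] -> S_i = 7.05 + 9.10*i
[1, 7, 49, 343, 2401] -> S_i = 1*7^i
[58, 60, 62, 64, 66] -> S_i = 58 + 2*i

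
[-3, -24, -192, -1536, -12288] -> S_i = -3*8^i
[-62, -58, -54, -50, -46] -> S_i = -62 + 4*i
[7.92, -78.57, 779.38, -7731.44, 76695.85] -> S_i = 7.92*(-9.92)^i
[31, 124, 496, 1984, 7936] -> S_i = 31*4^i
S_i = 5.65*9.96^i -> [5.65, 56.27, 560.49, 5582.47, 55601.41]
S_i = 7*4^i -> [7, 28, 112, 448, 1792]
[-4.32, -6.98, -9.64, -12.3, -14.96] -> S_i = -4.32 + -2.66*i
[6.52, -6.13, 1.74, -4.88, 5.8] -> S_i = Random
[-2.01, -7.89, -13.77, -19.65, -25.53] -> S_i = -2.01 + -5.88*i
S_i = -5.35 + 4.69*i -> [-5.35, -0.66, 4.03, 8.72, 13.41]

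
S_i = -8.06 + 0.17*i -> [-8.06, -7.89, -7.72, -7.55, -7.38]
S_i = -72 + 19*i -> [-72, -53, -34, -15, 4]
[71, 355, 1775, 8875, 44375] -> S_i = 71*5^i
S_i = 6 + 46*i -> [6, 52, 98, 144, 190]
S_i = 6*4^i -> [6, 24, 96, 384, 1536]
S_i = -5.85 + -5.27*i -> [-5.85, -11.12, -16.39, -21.66, -26.93]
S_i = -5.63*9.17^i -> [-5.63, -51.63, -473.42, -4341.27, -39809.41]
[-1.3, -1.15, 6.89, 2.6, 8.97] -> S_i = Random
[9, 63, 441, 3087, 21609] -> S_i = 9*7^i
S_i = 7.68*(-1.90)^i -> [7.68, -14.59, 27.72, -52.68, 100.09]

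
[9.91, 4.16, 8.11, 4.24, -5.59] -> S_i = Random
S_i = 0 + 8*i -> [0, 8, 16, 24, 32]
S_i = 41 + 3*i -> [41, 44, 47, 50, 53]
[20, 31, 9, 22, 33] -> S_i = Random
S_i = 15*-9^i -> [15, -135, 1215, -10935, 98415]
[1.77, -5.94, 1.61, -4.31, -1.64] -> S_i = Random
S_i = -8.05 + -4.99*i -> [-8.05, -13.04, -18.03, -23.02, -28.01]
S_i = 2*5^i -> [2, 10, 50, 250, 1250]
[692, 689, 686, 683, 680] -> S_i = 692 + -3*i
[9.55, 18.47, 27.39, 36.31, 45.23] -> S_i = 9.55 + 8.92*i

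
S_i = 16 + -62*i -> [16, -46, -108, -170, -232]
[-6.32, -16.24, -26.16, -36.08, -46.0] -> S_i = -6.32 + -9.92*i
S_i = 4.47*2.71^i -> [4.47, 12.11, 32.83, 88.96, 241.09]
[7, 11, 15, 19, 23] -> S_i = 7 + 4*i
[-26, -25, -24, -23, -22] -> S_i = -26 + 1*i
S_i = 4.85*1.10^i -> [4.85, 5.34, 5.87, 6.46, 7.1]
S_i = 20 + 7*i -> [20, 27, 34, 41, 48]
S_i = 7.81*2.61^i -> [7.81, 20.38, 53.2, 138.86, 362.42]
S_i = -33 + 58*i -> [-33, 25, 83, 141, 199]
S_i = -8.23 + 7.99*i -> [-8.23, -0.24, 7.75, 15.74, 23.73]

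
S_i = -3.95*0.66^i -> [-3.95, -2.61, -1.72, -1.14, -0.75]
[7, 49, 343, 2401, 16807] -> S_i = 7*7^i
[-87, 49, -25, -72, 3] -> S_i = Random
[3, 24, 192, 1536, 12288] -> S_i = 3*8^i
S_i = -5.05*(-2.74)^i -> [-5.05, 13.84, -37.91, 103.88, -284.64]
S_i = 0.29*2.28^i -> [0.29, 0.66, 1.51, 3.44, 7.84]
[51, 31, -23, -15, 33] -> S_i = Random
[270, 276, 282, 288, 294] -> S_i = 270 + 6*i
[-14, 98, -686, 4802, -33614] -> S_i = -14*-7^i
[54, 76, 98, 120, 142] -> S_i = 54 + 22*i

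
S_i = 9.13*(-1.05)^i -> [9.13, -9.59, 10.07, -10.57, 11.1]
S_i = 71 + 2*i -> [71, 73, 75, 77, 79]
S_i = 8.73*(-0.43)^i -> [8.73, -3.75, 1.61, -0.69, 0.3]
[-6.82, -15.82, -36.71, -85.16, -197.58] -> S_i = -6.82*2.32^i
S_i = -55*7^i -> [-55, -385, -2695, -18865, -132055]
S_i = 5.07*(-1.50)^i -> [5.07, -7.6, 11.41, -17.11, 25.67]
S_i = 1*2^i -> [1, 2, 4, 8, 16]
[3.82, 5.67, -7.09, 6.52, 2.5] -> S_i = Random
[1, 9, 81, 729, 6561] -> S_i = 1*9^i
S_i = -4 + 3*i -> [-4, -1, 2, 5, 8]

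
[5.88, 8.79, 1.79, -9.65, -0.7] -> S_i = Random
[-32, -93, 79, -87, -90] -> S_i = Random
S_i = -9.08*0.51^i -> [-9.08, -4.63, -2.36, -1.2, -0.61]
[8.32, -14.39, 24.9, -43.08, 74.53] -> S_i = 8.32*(-1.73)^i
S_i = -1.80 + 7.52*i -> [-1.8, 5.72, 13.24, 20.76, 28.28]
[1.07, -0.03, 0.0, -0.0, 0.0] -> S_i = 1.07*(-0.03)^i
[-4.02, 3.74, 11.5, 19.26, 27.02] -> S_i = -4.02 + 7.76*i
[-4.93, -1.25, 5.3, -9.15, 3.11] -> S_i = Random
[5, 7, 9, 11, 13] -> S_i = 5 + 2*i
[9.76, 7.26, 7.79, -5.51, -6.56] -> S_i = Random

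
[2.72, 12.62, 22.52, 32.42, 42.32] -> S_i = 2.72 + 9.90*i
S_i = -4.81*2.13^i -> [-4.81, -10.25, -21.82, -46.48, -99.01]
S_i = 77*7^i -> [77, 539, 3773, 26411, 184877]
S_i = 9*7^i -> [9, 63, 441, 3087, 21609]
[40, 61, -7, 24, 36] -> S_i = Random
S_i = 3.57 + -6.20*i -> [3.57, -2.63, -8.83, -15.03, -21.23]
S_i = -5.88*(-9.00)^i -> [-5.88, 52.92, -476.28, 4286.52, -38578.68]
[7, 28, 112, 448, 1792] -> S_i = 7*4^i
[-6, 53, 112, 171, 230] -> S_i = -6 + 59*i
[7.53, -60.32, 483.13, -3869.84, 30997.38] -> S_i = 7.53*(-8.01)^i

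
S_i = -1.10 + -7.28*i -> [-1.1, -8.38, -15.66, -22.94, -30.22]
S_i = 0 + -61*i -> [0, -61, -122, -183, -244]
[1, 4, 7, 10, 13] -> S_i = 1 + 3*i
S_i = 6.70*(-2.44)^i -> [6.7, -16.35, 39.89, -97.33, 237.48]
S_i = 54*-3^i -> [54, -162, 486, -1458, 4374]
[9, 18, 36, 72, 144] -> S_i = 9*2^i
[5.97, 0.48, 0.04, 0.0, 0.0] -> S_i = 5.97*0.08^i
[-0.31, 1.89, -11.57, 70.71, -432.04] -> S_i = -0.31*(-6.11)^i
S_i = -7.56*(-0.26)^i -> [-7.56, 1.97, -0.51, 0.13, -0.03]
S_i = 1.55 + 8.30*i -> [1.55, 9.85, 18.15, 26.45, 34.75]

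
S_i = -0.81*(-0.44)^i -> [-0.81, 0.36, -0.16, 0.07, -0.03]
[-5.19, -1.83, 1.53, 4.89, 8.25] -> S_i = -5.19 + 3.36*i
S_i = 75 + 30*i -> [75, 105, 135, 165, 195]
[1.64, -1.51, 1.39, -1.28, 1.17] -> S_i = 1.64*(-0.92)^i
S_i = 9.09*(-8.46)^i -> [9.09, -76.9, 650.59, -5503.96, 46563.47]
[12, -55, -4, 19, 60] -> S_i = Random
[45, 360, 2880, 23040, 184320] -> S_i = 45*8^i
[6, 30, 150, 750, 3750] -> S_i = 6*5^i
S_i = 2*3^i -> [2, 6, 18, 54, 162]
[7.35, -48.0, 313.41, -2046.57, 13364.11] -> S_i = 7.35*(-6.53)^i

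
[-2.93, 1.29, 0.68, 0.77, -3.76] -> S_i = Random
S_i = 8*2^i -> [8, 16, 32, 64, 128]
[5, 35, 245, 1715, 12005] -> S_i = 5*7^i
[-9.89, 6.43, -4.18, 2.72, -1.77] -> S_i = -9.89*(-0.65)^i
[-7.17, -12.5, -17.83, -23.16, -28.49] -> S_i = -7.17 + -5.33*i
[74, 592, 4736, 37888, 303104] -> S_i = 74*8^i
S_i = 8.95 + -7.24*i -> [8.95, 1.71, -5.53, -12.77, -20.01]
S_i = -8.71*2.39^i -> [-8.71, -20.82, -49.75, -118.91, -284.19]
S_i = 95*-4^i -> [95, -380, 1520, -6080, 24320]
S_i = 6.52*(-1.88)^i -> [6.52, -12.26, 23.04, -43.32, 81.45]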